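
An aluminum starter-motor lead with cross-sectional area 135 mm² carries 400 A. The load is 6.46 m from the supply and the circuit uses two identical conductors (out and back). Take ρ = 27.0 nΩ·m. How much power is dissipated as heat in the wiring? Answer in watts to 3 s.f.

413 W

ρ = 27.0 nΩ·m = 2.70×10^-8 Ω·m
A = 135 mm² = 1.350e-04 m²
Total conductor length (both ways) L = 2 × 6.46 = 12.92 m
R = ρL/A = (2.70×10^-8)(12.92)/(1.350e-04) = 0.002584 Ω
P = I²R = (400)² × 0.002584 = 413 W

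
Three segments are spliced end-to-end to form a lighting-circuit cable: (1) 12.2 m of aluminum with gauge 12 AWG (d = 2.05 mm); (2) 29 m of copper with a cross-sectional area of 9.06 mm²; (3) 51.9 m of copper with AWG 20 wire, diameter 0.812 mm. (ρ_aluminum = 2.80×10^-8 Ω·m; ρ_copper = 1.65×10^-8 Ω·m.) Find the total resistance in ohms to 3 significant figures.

Seg 1: A = π(2.05/2 mm)² = π(1.0250e-03 m)² = 3.301e-06 m²
R_1 = (2.80×10^-8)(12.2)/(3.301e-06) = 0.1035 Ω
Seg 2: A = 9.06 mm² = 9.060e-06 m²
R_2 = (1.65×10^-8)(29)/(9.060e-06) = 0.05281 Ω
Seg 3: A = π(0.812/2 mm)² = π(4.0600e-04 m)² = 5.178e-07 m²
R_3 = (1.65×10^-8)(51.9)/(5.178e-07) = 1.654 Ω
R_total = R_1 + R_2 + R_3 = 1.81 Ω

1.81 Ω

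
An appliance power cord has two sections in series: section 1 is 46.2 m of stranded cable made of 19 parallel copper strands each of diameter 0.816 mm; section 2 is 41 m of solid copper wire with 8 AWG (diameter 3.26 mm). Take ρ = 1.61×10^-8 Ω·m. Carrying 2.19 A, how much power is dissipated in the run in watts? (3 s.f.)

Section 1: A_strand = π(4.0800e-04)² = 5.230e-07 m²; R₁ = ρL/(N·A_s) = (1.61×10^-8)(46.2)/(19×5.230e-07) = 0.07486 Ω
Section 2: A = π(3.26/2 mm)² = π(1.6300e-03 m)² = 8.347e-06 m²
R₂ = (1.61×10^-8)(41)/(8.347e-06) = 0.07908 Ω
R = R₁ + R₂ = 0.1539 Ω
P = I²R = (2.19)² × 0.1539 = 0.738 W

0.738 W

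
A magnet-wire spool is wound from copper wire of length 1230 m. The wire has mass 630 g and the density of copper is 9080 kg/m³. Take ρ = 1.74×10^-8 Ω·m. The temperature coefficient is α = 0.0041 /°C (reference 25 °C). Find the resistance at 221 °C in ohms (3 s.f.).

A = m/(density·L) = 0.63/(9080×1230) = 5.6409e-08 m²
R = ρL/A = (1.74×10^-8)(1230)/(5.6409e-08) = 379.4 Ω
R(221 °C) = 379.4 × (1 + 0.0041×196) = 684 Ω

684 Ω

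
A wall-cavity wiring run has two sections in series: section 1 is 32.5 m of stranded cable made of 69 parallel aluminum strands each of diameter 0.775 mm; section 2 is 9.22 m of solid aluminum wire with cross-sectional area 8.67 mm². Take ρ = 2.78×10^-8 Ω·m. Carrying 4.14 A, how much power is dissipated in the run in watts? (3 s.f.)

0.982 W

Section 1: A_strand = π(3.8750e-04)² = 4.717e-07 m²; R₁ = ρL/(N·A_s) = (2.78×10^-8)(32.5)/(69×4.717e-07) = 0.02776 Ω
Section 2: A = 8.67 mm² = 8.670e-06 m²
R₂ = (2.78×10^-8)(9.22)/(8.670e-06) = 0.02956 Ω
R = R₁ + R₂ = 0.05732 Ω
P = I²R = (4.14)² × 0.05732 = 0.982 W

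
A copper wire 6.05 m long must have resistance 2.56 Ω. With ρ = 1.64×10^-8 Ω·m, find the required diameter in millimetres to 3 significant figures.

0.222 mm

A = ρL/R = (1.64×10^-8)(6.05)/(2.56) = 3.876e-08 m²
d = 2√(A/π) = 2.221e-04 m = 0.222 mm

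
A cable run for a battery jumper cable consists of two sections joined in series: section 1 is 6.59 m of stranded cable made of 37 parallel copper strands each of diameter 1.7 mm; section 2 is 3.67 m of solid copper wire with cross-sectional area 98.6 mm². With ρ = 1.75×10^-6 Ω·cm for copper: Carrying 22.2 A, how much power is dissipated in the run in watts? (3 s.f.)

0.998 W

ρ = 1.75×10^-6 Ω·cm = 1.75×10^-8 Ω·m
Section 1: A_strand = π(8.5000e-04)² = 2.270e-06 m²; R₁ = ρL/(N·A_s) = (1.75×10^-8)(6.59)/(37×2.270e-06) = 0.001373 Ω
Section 2: A = 98.6 mm² = 9.860e-05 m²
R₂ = (1.75×10^-8)(3.67)/(9.860e-05) = 6.514×10^-4 Ω
R = R₁ + R₂ = 0.002025 Ω
P = I²R = (22.2)² × 0.002025 = 0.998 W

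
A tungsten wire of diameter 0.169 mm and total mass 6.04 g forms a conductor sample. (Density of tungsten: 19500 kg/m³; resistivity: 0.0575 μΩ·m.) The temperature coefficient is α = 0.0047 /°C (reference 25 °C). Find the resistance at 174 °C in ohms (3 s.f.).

60.2 Ω

ρ = 0.0575 μΩ·m = 5.75×10^-8 Ω·m
A = π(d/2)² = π(8.4500e-05 m)² = 2.2432e-08 m²
L = m/(density·A) = 0.00604/(19500×2.2432e-08) = 13.81 m
R = ρL/A = (5.75×10^-8)(13.81)/(2.2432e-08) = 35.4 Ω
R(174 °C) = 35.4 × (1 + 0.0047×149) = 60.2 Ω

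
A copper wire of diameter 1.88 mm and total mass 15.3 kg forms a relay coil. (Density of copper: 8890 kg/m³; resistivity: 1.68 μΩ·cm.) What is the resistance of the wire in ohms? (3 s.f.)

3.75 Ω

ρ = 1.68 μΩ·cm = 1.68×10^-8 Ω·m
A = π(d/2)² = π(9.4000e-04 m)² = 2.7759e-06 m²
L = m/(density·A) = 15.3/(8890×2.7759e-06) = 620 m
R = ρL/A = (1.68×10^-8)(620)/(2.7759e-06) = 3.75 Ω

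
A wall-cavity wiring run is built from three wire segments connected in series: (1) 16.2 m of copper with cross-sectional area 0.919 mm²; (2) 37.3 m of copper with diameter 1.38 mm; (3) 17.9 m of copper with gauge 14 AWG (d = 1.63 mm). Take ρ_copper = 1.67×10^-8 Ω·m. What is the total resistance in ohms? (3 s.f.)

0.854 Ω

Seg 1: A = 0.919 mm² = 9.190e-07 m²
R_1 = (1.67×10^-8)(16.2)/(9.190e-07) = 0.2944 Ω
Seg 2: A = π(d/2)² = π(6.9000e-04 m)² = 1.496e-06 m²
R_2 = (1.67×10^-8)(37.3)/(1.496e-06) = 0.4165 Ω
Seg 3: A = π(1.63/2 mm)² = π(8.1500e-04 m)² = 2.087e-06 m²
R_3 = (1.67×10^-8)(17.9)/(2.087e-06) = 0.1433 Ω
R_total = R_1 + R_2 + R_3 = 0.854 Ω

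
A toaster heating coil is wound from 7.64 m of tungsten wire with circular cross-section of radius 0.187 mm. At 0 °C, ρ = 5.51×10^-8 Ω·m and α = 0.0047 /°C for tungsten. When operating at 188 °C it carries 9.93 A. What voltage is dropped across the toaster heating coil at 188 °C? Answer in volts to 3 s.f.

A = πr² = π(1.8700e-04 m)² = 1.099e-07 m²
R₍0₎ = ρL/A = (5.51×10^-8)(7.64)/(1.099e-07) = 3.832 Ω
R₍188₎ = R₍0₎(1 + αΔT) = 3.832 × (1 + 0.0047×188) = 7.218 Ω
V = IR = 9.93 × 7.218 = 71.7 V

71.7 V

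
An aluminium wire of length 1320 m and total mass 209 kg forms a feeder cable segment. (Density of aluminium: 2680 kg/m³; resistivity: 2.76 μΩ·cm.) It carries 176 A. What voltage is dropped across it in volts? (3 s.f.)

109 V

ρ = 2.76 μΩ·cm = 2.76×10^-8 Ω·m
A = m/(density·L) = 209/(2680×1320) = 5.9080e-05 m²
R = ρL/A = (2.76×10^-8)(1320)/(5.9080e-05) = 0.6167 Ω
V = IR = 176 × 0.6167 = 109 V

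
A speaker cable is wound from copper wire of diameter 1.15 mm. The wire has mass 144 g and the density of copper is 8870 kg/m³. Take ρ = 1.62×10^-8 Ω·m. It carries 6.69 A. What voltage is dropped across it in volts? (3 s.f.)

A = π(d/2)² = π(5.7500e-04 m)² = 1.0387e-06 m²
L = m/(density·A) = 0.144/(8870×1.0387e-06) = 15.63 m
R = ρL/A = (1.62×10^-8)(15.63)/(1.0387e-06) = 0.2438 Ω
V = IR = 6.69 × 0.2438 = 1.63 V

1.63 V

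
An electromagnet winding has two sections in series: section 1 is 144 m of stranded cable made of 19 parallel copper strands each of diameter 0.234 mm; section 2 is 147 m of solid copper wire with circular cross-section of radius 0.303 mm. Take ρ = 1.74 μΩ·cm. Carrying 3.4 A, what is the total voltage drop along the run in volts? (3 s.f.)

40.6 V

ρ = 1.74 μΩ·cm = 1.74×10^-8 Ω·m
Section 1: A_strand = π(1.1700e-04)² = 4.301e-08 m²; R₁ = ρL/(N·A_s) = (1.74×10^-8)(144)/(19×4.301e-08) = 3.066 Ω
Section 2: A = πr² = π(3.0300e-04 m)² = 2.884e-07 m²
R₂ = (1.74×10^-8)(147)/(2.884e-07) = 8.868 Ω
R = R₁ + R₂ = 11.93 Ω
V = IR = 3.4 × 11.93 = 40.6 V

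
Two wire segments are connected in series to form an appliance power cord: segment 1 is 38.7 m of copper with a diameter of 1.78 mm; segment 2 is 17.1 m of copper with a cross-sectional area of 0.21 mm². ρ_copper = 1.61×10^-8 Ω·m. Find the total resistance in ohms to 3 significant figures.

1.56 Ω

Segment 1: A = π(d/2)² = π(8.9000e-04 m)² = 2.488e-06 m²
R₁ = ρL/A = (1.61×10^-8)(38.7)/(2.488e-06) = 0.2504 Ω
Segment 2: A = 0.21 mm² = 2.100e-07 m²
R₂ = (1.61×10^-8)(17.1)/(2.100e-07) = 1.311 Ω
R = R₁ + R₂ = 1.56 Ω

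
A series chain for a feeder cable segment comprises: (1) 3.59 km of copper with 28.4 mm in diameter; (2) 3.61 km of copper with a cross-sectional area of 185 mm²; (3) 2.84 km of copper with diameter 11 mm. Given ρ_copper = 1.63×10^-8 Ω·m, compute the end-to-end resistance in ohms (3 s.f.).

Seg 1: A = π(d/2)² = π(1.4200e-02 m)² = 6.335e-04 m²
R_1 = (1.63×10^-8)(3590)/(6.335e-04) = 0.09238 Ω
Seg 2: A = 185 mm² = 1.850e-04 m²
R_2 = (1.63×10^-8)(3610)/(1.850e-04) = 0.3181 Ω
Seg 3: A = π(d/2)² = π(5.5000e-03 m)² = 9.503e-05 m²
R_3 = (1.63×10^-8)(2840)/(9.503e-05) = 0.4871 Ω
R_total = R_1 + R_2 + R_3 = 0.898 Ω

0.898 Ω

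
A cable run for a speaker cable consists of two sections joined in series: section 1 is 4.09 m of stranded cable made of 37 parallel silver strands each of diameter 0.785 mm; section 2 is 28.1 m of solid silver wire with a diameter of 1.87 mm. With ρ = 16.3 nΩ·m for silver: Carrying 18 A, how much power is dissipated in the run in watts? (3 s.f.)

55.2 W

ρ = 16.3 nΩ·m = 1.63×10^-8 Ω·m
Section 1: A_strand = π(3.9250e-04)² = 4.840e-07 m²; R₁ = ρL/(N·A_s) = (1.63×10^-8)(4.09)/(37×4.840e-07) = 0.003723 Ω
Section 2: A = π(d/2)² = π(9.3500e-04 m)² = 2.746e-06 m²
R₂ = (1.63×10^-8)(28.1)/(2.746e-06) = 0.1668 Ω
R = R₁ + R₂ = 0.1705 Ω
P = I²R = (18)² × 0.1705 = 55.2 W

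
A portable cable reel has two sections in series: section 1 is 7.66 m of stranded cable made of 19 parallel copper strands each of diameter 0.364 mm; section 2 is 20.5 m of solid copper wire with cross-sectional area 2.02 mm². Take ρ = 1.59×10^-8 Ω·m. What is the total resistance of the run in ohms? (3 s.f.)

0.223 Ω

Section 1: A_strand = π(1.8200e-04)² = 1.041e-07 m²; R₁ = ρL/(N·A_s) = (1.59×10^-8)(7.66)/(19×1.041e-07) = 0.0616 Ω
Section 2: A = 2.02 mm² = 2.020e-06 m²
R₂ = (1.59×10^-8)(20.5)/(2.020e-06) = 0.1614 Ω
R = R₁ + R₂ = 0.223 Ω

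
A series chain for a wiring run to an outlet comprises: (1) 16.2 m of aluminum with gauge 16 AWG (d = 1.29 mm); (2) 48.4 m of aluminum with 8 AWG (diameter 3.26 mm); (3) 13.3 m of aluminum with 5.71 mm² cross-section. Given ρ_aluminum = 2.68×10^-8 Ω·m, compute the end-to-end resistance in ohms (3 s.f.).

0.550 Ω

Seg 1: A = π(1.29/2 mm)² = π(6.4500e-04 m)² = 1.307e-06 m²
R_1 = (2.68×10^-8)(16.2)/(1.307e-06) = 0.3322 Ω
Seg 2: A = π(3.26/2 mm)² = π(1.6300e-03 m)² = 8.347e-06 m²
R_2 = (2.68×10^-8)(48.4)/(8.347e-06) = 0.1554 Ω
Seg 3: A = 5.71 mm² = 5.710e-06 m²
R_3 = (2.68×10^-8)(13.3)/(5.710e-06) = 0.06242 Ω
R_total = R_1 + R_2 + R_3 = 0.550 Ω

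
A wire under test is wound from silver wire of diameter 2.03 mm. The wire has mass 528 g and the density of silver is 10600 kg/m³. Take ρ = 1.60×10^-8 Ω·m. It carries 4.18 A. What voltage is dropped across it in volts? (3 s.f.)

0.318 V

A = π(d/2)² = π(1.0150e-03 m)² = 3.2365e-06 m²
L = m/(density·A) = 0.528/(10600×3.2365e-06) = 15.39 m
R = ρL/A = (1.60×10^-8)(15.39)/(3.2365e-06) = 0.07608 Ω
V = IR = 4.18 × 0.07608 = 0.318 V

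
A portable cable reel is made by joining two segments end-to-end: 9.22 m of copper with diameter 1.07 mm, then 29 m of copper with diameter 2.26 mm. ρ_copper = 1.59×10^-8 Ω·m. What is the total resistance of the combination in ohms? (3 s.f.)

0.278 Ω

Segment 1: A = π(d/2)² = π(5.3500e-04 m)² = 8.992e-07 m²
R₁ = ρL/A = (1.59×10^-8)(9.22)/(8.992e-07) = 0.163 Ω
Segment 2: A = π(d/2)² = π(1.1300e-03 m)² = 4.011e-06 m²
R₂ = (1.59×10^-8)(29)/(4.011e-06) = 0.1149 Ω
R = R₁ + R₂ = 0.278 Ω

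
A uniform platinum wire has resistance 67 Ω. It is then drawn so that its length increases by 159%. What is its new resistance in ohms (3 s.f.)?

k = 1 + 159/100 = 2.59; volume constant ⇒ A' = A/k, so R' = k²R.
R' = 6.708 × 67 = 449 Ω

449 Ω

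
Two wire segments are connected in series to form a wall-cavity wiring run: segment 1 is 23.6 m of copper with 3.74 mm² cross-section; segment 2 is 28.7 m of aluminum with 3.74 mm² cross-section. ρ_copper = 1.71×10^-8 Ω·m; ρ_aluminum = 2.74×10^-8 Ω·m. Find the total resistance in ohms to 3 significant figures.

0.318 Ω

Segment 1: A = 3.74 mm² = 3.740e-06 m²
R₁ = ρL/A = (1.71×10^-8)(23.6)/(3.740e-06) = 0.1079 Ω
R₂ = (2.74×10^-8)(28.7)/(3.740e-06) = 0.2103 Ω
R = R₁ + R₂ = 0.318 Ω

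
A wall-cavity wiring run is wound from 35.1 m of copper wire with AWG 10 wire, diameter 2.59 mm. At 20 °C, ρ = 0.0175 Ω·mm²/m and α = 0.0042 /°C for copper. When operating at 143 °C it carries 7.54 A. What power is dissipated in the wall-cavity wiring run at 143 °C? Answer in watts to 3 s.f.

10.1 W

ρ = 0.0175 Ω·mm²/m = 1.75×10^-8 Ω·m
A = π(2.59/2 mm)² = π(1.2950e-03 m)² = 5.269e-06 m²
R₍20₎ = ρL/A = (1.75×10^-8)(35.1)/(5.269e-06) = 0.1166 Ω
R₍143₎ = R₍20₎(1 + αΔT) = 0.1166 × (1 + 0.0042×123) = 0.1768 Ω
P = I²R = (7.54)² × 0.1768 = 10.1 W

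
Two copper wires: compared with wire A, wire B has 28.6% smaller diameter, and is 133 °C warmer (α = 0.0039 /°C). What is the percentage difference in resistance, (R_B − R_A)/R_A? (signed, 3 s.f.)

198%

R ∝ ρL/d² with ρ ∝ (1+αΔT), so R_B/R_A = (1 − 28.6/100)⁻² × (1 + 0.0039×133)
= 1.962 × 1.519 = 2.979
(R_B − R_A)/R_A = 2.979 − 1 = 198%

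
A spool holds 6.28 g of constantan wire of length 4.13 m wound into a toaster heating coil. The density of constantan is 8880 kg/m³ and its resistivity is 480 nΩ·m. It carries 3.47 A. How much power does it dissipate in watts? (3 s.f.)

139 W

ρ = 480 nΩ·m = 4.80×10^-7 Ω·m
A = m/(density·L) = 0.00628/(8880×4.13) = 1.7124e-07 m²
R = ρL/A = (4.80×10^-7)(4.13)/(1.7124e-07) = 11.58 Ω
P = I²R = (3.47)² × 11.58 = 139 W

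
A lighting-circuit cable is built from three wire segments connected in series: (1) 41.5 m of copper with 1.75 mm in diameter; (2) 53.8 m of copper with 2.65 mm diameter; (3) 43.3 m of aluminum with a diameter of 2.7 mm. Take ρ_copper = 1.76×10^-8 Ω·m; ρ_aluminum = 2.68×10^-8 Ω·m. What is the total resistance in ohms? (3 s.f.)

Seg 1: A = π(d/2)² = π(8.7500e-04 m)² = 2.405e-06 m²
R_1 = (1.76×10^-8)(41.5)/(2.405e-06) = 0.3037 Ω
Seg 2: A = π(d/2)² = π(1.3250e-03 m)² = 5.515e-06 m²
R_2 = (1.76×10^-8)(53.8)/(5.515e-06) = 0.1717 Ω
Seg 3: A = π(d/2)² = π(1.3500e-03 m)² = 5.726e-06 m²
R_3 = (2.68×10^-8)(43.3)/(5.726e-06) = 0.2027 Ω
R_total = R_1 + R_2 + R_3 = 0.678 Ω

0.678 Ω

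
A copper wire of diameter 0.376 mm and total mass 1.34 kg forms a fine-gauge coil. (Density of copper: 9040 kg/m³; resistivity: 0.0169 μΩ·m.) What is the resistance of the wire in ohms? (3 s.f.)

ρ = 0.0169 μΩ·m = 1.69×10^-8 Ω·m
A = π(d/2)² = π(1.8800e-04 m)² = 1.1104e-07 m²
L = m/(density·A) = 1.34/(9040×1.1104e-07) = 1335 m
R = ρL/A = (1.69×10^-8)(1335)/(1.1104e-07) = 203 Ω

203 Ω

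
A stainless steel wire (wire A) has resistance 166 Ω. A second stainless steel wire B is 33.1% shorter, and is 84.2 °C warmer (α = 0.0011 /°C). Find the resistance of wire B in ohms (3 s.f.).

R ∝ ρL/d² with ρ ∝ (1+αΔT), so R_B/R_A = (1 − 33.1/100) × (1 + 0.0011×84.2)
= 0.669 × 1.093 = 0.731
R_B = 0.731 × 166 = 121 Ω

121 Ω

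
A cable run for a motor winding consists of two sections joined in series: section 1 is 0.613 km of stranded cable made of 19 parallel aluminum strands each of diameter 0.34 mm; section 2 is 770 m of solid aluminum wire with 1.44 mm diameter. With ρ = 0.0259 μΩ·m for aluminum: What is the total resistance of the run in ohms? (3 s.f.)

21.4 Ω

ρ = 0.0259 μΩ·m = 2.59×10^-8 Ω·m
Section 1: A_strand = π(1.7000e-04)² = 9.079e-08 m²; R₁ = ρL/(N·A_s) = (2.59×10^-8)(613)/(19×9.079e-08) = 9.204 Ω
Section 2: A = π(d/2)² = π(7.2000e-04 m)² = 1.629e-06 m²
R₂ = (2.59×10^-8)(770)/(1.629e-06) = 12.25 Ω
R = R₁ + R₂ = 21.4 Ω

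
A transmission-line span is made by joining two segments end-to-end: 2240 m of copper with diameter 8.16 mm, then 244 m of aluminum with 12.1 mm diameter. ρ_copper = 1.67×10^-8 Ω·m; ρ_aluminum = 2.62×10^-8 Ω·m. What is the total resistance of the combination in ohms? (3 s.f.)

0.771 Ω

Segment 1: A = π(d/2)² = π(4.0800e-03 m)² = 5.230e-05 m²
R₁ = ρL/A = (1.67×10^-8)(2240)/(5.230e-05) = 0.7153 Ω
Segment 2: A = π(d/2)² = π(6.0500e-03 m)² = 1.150e-04 m²
R₂ = (2.62×10^-8)(244)/(1.150e-04) = 0.05559 Ω
R = R₁ + R₂ = 0.771 Ω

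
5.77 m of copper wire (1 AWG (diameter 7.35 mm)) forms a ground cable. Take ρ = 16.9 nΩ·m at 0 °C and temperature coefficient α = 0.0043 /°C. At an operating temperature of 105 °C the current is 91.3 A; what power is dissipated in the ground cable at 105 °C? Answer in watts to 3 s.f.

ρ = 16.9 nΩ·m = 1.69×10^-8 Ω·m
A = π(7.35/2 mm)² = π(3.6750e-03 m)² = 4.243e-05 m²
R₍0₎ = ρL/A = (1.69×10^-8)(5.77)/(4.243e-05) = 0.002298 Ω
R₍105₎ = R₍0₎(1 + αΔT) = 0.002298 × (1 + 0.0043×105) = 0.003336 Ω
P = I²R = (91.3)² × 0.003336 = 27.8 W

27.8 W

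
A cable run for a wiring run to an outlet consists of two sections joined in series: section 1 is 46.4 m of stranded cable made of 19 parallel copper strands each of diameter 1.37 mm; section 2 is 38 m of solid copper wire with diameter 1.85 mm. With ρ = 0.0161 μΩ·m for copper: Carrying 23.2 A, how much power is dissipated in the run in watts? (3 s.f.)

137 W

ρ = 0.0161 μΩ·m = 1.61×10^-8 Ω·m
Section 1: A_strand = π(6.8500e-04)² = 1.474e-06 m²; R₁ = ρL/(N·A_s) = (1.61×10^-8)(46.4)/(19×1.474e-06) = 0.02667 Ω
Section 2: A = π(d/2)² = π(9.2500e-04 m)² = 2.688e-06 m²
R₂ = (1.61×10^-8)(38)/(2.688e-06) = 0.2276 Ω
R = R₁ + R₂ = 0.2543 Ω
P = I²R = (23.2)² × 0.2543 = 137 W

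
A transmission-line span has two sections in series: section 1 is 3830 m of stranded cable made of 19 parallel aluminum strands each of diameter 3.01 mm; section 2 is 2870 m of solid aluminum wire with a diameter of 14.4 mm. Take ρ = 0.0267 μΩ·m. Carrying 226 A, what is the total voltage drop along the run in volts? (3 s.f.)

277 V

ρ = 0.0267 μΩ·m = 2.67×10^-8 Ω·m
Section 1: A_strand = π(1.5050e-03)² = 7.116e-06 m²; R₁ = ρL/(N·A_s) = (2.67×10^-8)(3830)/(19×7.116e-06) = 0.7564 Ω
Section 2: A = π(d/2)² = π(7.2000e-03 m)² = 1.629e-04 m²
R₂ = (2.67×10^-8)(2870)/(1.629e-04) = 0.4705 Ω
R = R₁ + R₂ = 1.227 Ω
V = IR = 226 × 1.227 = 277 V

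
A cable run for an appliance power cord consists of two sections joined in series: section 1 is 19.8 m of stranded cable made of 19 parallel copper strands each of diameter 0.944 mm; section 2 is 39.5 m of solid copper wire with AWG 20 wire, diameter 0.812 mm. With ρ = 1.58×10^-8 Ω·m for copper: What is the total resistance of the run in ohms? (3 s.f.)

Section 1: A_strand = π(4.7200e-04)² = 6.999e-07 m²; R₁ = ρL/(N·A_s) = (1.58×10^-8)(19.8)/(19×6.999e-07) = 0.02353 Ω
Section 2: A = π(0.812/2 mm)² = π(4.0600e-04 m)² = 5.178e-07 m²
R₂ = (1.58×10^-8)(39.5)/(5.178e-07) = 1.205 Ω
R = R₁ + R₂ = 1.23 Ω

1.23 Ω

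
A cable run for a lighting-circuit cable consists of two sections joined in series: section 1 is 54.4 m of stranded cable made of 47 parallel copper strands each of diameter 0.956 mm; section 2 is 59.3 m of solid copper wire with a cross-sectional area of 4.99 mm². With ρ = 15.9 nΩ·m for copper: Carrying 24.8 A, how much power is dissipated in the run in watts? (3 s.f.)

ρ = 15.9 nΩ·m = 1.59×10^-8 Ω·m
Section 1: A_strand = π(4.7800e-04)² = 7.178e-07 m²; R₁ = ρL/(N·A_s) = (1.59×10^-8)(54.4)/(47×7.178e-07) = 0.02564 Ω
Section 2: A = 4.99 mm² = 4.990e-06 m²
R₂ = (1.59×10^-8)(59.3)/(4.990e-06) = 0.189 Ω
R = R₁ + R₂ = 0.2146 Ω
P = I²R = (24.8)² × 0.2146 = 132 W

132 W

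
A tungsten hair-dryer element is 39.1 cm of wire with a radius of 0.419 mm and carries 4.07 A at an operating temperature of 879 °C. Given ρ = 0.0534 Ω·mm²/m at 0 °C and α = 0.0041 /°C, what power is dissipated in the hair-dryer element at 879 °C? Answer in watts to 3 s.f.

ρ = 0.0534 Ω·mm²/m = 5.34×10^-8 Ω·m
A = πr² = π(4.1900e-04 m)² = 5.515e-07 m²
R₍0₎ = ρL/A = (5.34×10^-8)(0.391)/(5.515e-07) = 0.03786 Ω
R₍879₎ = R₍0₎(1 + αΔT) = 0.03786 × (1 + 0.0041×879) = 0.1743 Ω
P = I²R = (4.07)² × 0.1743 = 2.89 W

2.89 W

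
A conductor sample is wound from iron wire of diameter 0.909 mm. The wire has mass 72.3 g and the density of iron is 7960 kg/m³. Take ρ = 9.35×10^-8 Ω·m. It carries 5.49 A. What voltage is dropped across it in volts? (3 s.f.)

A = π(d/2)² = π(4.5450e-04 m)² = 6.4896e-07 m²
L = m/(density·A) = 0.0723/(7960×6.4896e-07) = 14 m
R = ρL/A = (9.35×10^-8)(14)/(6.4896e-07) = 2.017 Ω
V = IR = 5.49 × 2.017 = 11.1 V

11.1 V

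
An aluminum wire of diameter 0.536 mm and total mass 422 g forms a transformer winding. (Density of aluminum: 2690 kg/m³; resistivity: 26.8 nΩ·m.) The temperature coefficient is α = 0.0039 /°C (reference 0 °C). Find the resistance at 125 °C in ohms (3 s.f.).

123 Ω

ρ = 26.8 nΩ·m = 2.68×10^-8 Ω·m
A = π(d/2)² = π(2.6800e-04 m)² = 2.2564e-07 m²
L = m/(density·A) = 0.422/(2690×2.2564e-07) = 695.2 m
R = ρL/A = (2.68×10^-8)(695.2)/(2.2564e-07) = 82.58 Ω
R(125 °C) = 82.58 × (1 + 0.0039×125) = 123 Ω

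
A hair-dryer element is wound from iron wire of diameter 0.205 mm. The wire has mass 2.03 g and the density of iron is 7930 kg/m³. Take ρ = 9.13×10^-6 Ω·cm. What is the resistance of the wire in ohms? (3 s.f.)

21.5 Ω

ρ = 9.13×10^-6 Ω·cm = 9.13×10^-8 Ω·m
A = π(d/2)² = π(1.0250e-04 m)² = 3.3006e-08 m²
L = m/(density·A) = 0.00203/(7930×3.3006e-08) = 7.756 m
R = ρL/A = (9.13×10^-8)(7.756)/(3.3006e-08) = 21.5 Ω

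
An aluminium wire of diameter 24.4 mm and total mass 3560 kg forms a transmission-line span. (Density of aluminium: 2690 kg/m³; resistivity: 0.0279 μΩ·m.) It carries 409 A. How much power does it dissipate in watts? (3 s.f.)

28200 W

ρ = 0.0279 μΩ·m = 2.79×10^-8 Ω·m
A = π(d/2)² = π(1.2200e-02 m)² = 4.6759e-04 m²
L = m/(density·A) = 3560/(2690×4.6759e-04) = 2830 m
R = ρL/A = (2.79×10^-8)(2830)/(4.6759e-04) = 0.1689 Ω
P = I²R = (409)² × 0.1689 = 28200 W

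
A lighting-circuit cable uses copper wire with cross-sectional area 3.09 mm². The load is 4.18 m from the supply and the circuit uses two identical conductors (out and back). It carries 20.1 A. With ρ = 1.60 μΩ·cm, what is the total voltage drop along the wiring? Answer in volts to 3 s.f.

0.870 V

ρ = 1.60 μΩ·cm = 1.60×10^-8 Ω·m
A = 3.09 mm² = 3.090e-06 m²
Total conductor length (both ways) L = 2 × 4.18 = 8.36 m
R = ρL/A = (1.60×10^-8)(8.36)/(3.090e-06) = 0.04329 Ω
V = IR = 20.1 × 0.04329 = 0.870 V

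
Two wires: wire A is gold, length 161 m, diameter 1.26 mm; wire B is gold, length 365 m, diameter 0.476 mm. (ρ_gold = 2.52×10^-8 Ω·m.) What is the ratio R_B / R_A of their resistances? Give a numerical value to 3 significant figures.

15.9

R ∝ ρL/d², so R_B/R_A = (L_B/L_A) × (d_A/d_B)²
= (365/161) × (1.26/0.476)² = 15.9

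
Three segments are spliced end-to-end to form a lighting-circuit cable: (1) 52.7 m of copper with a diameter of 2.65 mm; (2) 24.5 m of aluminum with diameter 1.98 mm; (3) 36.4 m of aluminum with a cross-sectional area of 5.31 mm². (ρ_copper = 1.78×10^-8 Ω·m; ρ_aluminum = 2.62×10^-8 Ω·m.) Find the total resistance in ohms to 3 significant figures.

0.558 Ω

Seg 1: A = π(d/2)² = π(1.3250e-03 m)² = 5.515e-06 m²
R_1 = (1.78×10^-8)(52.7)/(5.515e-06) = 0.1701 Ω
Seg 2: A = π(d/2)² = π(9.9000e-04 m)² = 3.079e-06 m²
R_2 = (2.62×10^-8)(24.5)/(3.079e-06) = 0.2085 Ω
Seg 3: A = 5.31 mm² = 5.310e-06 m²
R_3 = (2.62×10^-8)(36.4)/(5.310e-06) = 0.1796 Ω
R_total = R_1 + R_2 + R_3 = 0.558 Ω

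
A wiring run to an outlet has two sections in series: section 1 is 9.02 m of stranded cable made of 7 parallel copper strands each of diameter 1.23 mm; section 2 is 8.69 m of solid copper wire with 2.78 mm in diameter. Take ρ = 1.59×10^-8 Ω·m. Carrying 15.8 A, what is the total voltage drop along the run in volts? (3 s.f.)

0.632 V

Section 1: A_strand = π(6.1500e-04)² = 1.188e-06 m²; R₁ = ρL/(N·A_s) = (1.59×10^-8)(9.02)/(7×1.188e-06) = 0.01724 Ω
Section 2: A = π(d/2)² = π(1.3900e-03 m)² = 6.070e-06 m²
R₂ = (1.59×10^-8)(8.69)/(6.070e-06) = 0.02276 Ω
R = R₁ + R₂ = 0.04001 Ω
V = IR = 15.8 × 0.04001 = 0.632 V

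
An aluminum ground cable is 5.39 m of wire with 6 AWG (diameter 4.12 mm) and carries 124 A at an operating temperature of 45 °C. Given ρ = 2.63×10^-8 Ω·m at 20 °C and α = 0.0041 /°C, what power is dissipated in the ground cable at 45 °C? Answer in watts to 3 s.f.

180 W

A = π(4.12/2 mm)² = π(2.0600e-03 m)² = 1.333e-05 m²
R₍20₎ = ρL/A = (2.63×10^-8)(5.39)/(1.333e-05) = 0.01063 Ω
R₍45₎ = R₍20₎(1 + αΔT) = 0.01063 × (1 + 0.0041×25) = 0.01172 Ω
P = I²R = (124)² × 0.01172 = 180 W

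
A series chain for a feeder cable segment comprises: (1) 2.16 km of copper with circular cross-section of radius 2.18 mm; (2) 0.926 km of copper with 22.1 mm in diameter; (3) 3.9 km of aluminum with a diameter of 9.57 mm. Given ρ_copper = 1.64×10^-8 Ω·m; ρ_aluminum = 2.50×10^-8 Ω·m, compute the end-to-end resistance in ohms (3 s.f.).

3.77 Ω

Seg 1: A = πr² = π(2.1800e-03 m)² = 1.493e-05 m²
R_1 = (1.64×10^-8)(2160)/(1.493e-05) = 2.373 Ω
Seg 2: A = π(d/2)² = π(1.1050e-02 m)² = 3.836e-04 m²
R_2 = (1.64×10^-8)(926)/(3.836e-04) = 0.03959 Ω
Seg 3: A = π(d/2)² = π(4.7850e-03 m)² = 7.193e-05 m²
R_3 = (2.50×10^-8)(3900)/(7.193e-05) = 1.355 Ω
R_total = R_1 + R_2 + R_3 = 3.77 Ω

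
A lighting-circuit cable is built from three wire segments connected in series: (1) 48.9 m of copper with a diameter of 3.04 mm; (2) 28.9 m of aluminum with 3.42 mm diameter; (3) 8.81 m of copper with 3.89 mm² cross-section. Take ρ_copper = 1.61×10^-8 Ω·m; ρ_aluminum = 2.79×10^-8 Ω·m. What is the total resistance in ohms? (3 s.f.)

0.233 Ω

Seg 1: A = π(d/2)² = π(1.5200e-03 m)² = 7.258e-06 m²
R_1 = (1.61×10^-8)(48.9)/(7.258e-06) = 0.1085 Ω
Seg 2: A = π(d/2)² = π(1.7100e-03 m)² = 9.186e-06 m²
R_2 = (2.79×10^-8)(28.9)/(9.186e-06) = 0.08777 Ω
Seg 3: A = 3.89 mm² = 3.890e-06 m²
R_3 = (1.61×10^-8)(8.81)/(3.890e-06) = 0.03646 Ω
R_total = R_1 + R_2 + R_3 = 0.233 Ω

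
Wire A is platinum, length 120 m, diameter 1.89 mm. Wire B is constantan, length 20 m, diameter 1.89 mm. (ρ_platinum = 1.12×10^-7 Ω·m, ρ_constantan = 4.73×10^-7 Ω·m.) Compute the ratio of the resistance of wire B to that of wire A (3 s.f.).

R ∝ ρL/d², so R_B/R_A = (ρ_B/ρ_A) × (L_B/L_A)
= (4.73×10^-7/1.12×10^-7) × (20/120) = 0.704

0.704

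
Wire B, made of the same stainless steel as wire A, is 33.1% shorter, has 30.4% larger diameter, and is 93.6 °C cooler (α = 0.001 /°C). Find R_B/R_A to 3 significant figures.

R ∝ ρL/d² with ρ ∝ (1+αΔT), so R_B/R_A = (1 − 33.1/100) × (1 + 30.4/100)⁻² × (1 − 0.001×93.6)
= 0.669 × 0.5881 × 0.9064 = 0.357

0.357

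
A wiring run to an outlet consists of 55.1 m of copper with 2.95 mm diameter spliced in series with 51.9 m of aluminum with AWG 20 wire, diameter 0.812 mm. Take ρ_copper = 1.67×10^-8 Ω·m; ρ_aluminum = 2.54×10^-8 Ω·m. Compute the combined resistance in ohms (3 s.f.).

2.68 Ω

Segment 1: A = π(d/2)² = π(1.4750e-03 m)² = 6.835e-06 m²
R₁ = ρL/A = (1.67×10^-8)(55.1)/(6.835e-06) = 0.1346 Ω
Segment 2: A = π(0.812/2 mm)² = π(4.0600e-04 m)² = 5.178e-07 m²
R₂ = (2.54×10^-8)(51.9)/(5.178e-07) = 2.546 Ω
R = R₁ + R₂ = 2.68 Ω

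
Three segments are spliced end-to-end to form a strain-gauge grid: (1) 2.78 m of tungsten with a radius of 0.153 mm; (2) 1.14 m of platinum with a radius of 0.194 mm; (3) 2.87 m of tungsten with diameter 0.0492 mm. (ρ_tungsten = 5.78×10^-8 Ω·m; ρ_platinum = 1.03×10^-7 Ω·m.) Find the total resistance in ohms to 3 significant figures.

90.4 Ω

Seg 1: A = πr² = π(1.5300e-04 m)² = 7.354e-08 m²
R_1 = (5.78×10^-8)(2.78)/(7.354e-08) = 2.185 Ω
Seg 2: A = πr² = π(1.9400e-04 m)² = 1.182e-07 m²
R_2 = (1.03×10^-7)(1.14)/(1.182e-07) = 0.9931 Ω
Seg 3: A = π(d/2)² = π(2.4600e-05 m)² = 1.901e-09 m²
R_3 = (5.78×10^-8)(2.87)/(1.901e-09) = 87.25 Ω
R_total = R_1 + R_2 + R_3 = 90.4 Ω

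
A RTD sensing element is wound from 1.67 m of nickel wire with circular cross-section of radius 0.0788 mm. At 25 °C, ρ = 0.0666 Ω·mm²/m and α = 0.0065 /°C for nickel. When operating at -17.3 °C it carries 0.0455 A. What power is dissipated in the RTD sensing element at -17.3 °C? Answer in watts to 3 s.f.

0.00856 W

ρ = 0.0666 Ω·mm²/m = 6.66×10^-8 Ω·m
A = πr² = π(7.8800e-05 m)² = 1.951e-08 m²
R₍25₎ = ρL/A = (6.66×10^-8)(1.67)/(1.951e-08) = 5.701 Ω
R₍-17.3₎ = R₍25₎(1 + αΔT) = 5.701 × (1 + 0.0065×-42.3) = 4.134 Ω
P = I²R = (0.0455)² × 4.134 = 0.00856 W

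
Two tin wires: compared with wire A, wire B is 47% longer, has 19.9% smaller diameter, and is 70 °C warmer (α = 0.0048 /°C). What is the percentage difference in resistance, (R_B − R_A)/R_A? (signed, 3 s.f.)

206%

R ∝ ρL/d² with ρ ∝ (1+αΔT), so R_B/R_A = (1 + 47/100) × (1 − 19.9/100)⁻² × (1 + 0.0048×70)
= 1.47 × 1.559 × 1.336 = 3.061
(R_B − R_A)/R_A = 3.061 − 1 = 206%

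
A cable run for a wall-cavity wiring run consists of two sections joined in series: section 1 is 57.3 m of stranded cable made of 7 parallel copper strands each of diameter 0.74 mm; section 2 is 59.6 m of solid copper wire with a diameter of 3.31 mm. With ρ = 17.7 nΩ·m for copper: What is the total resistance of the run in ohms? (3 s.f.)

ρ = 17.7 nΩ·m = 1.77×10^-8 Ω·m
Section 1: A_strand = π(3.7000e-04)² = 4.301e-07 m²; R₁ = ρL/(N·A_s) = (1.77×10^-8)(57.3)/(7×4.301e-07) = 0.3369 Ω
Section 2: A = π(d/2)² = π(1.6550e-03 m)² = 8.605e-06 m²
R₂ = (1.77×10^-8)(59.6)/(8.605e-06) = 0.1226 Ω
R = R₁ + R₂ = 0.459 Ω

0.459 Ω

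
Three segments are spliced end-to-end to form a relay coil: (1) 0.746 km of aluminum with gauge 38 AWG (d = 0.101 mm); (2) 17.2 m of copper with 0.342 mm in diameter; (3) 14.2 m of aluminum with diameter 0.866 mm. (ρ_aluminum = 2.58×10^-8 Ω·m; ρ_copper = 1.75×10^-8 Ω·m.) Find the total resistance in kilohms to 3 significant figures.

2.41 kΩ

Seg 1: A = π(0.101/2 mm)² = π(5.0500e-05 m)² = 8.012e-09 m²
R_1 = (2.58×10^-8)(746)/(8.012e-09) = 2402 Ω
Seg 2: A = π(d/2)² = π(1.7100e-04 m)² = 9.186e-08 m²
R_2 = (1.75×10^-8)(17.2)/(9.186e-08) = 3.277 Ω
Seg 3: A = π(d/2)² = π(4.3300e-04 m)² = 5.890e-07 m²
R_3 = (2.58×10^-8)(14.2)/(5.890e-07) = 0.622 Ω
R_total = R_1 + R_2 + R_3 = 2.41 kΩ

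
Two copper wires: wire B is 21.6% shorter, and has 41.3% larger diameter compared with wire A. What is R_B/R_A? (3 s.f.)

R ∝ L/d², so R_B/R_A = (1 − 21.6/100) × (1 + 41.3/100)⁻²
= 0.784 × 0.5009 = 0.393

0.393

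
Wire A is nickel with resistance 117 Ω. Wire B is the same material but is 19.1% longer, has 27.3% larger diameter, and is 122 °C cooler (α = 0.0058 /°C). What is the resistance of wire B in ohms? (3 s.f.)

R ∝ ρL/d² with ρ ∝ (1+αΔT), so R_B/R_A = (1 + 19.1/100) × (1 + 27.3/100)⁻² × (1 − 0.0058×122)
= 1.191 × 0.6171 × 0.2924 = 0.2149
R_B = 0.2149 × 117 = 25.1 Ω

25.1 Ω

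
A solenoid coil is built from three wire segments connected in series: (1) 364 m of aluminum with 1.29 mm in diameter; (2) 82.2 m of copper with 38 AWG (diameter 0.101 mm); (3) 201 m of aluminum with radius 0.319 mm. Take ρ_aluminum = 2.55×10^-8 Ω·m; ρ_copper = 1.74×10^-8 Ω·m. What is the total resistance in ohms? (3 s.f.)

202 Ω

Seg 1: A = π(d/2)² = π(6.4500e-04 m)² = 1.307e-06 m²
R_1 = (2.55×10^-8)(364)/(1.307e-06) = 7.102 Ω
Seg 2: A = π(0.101/2 mm)² = π(5.0500e-05 m)² = 8.012e-09 m²
R_2 = (1.74×10^-8)(82.2)/(8.012e-09) = 178.5 Ω
Seg 3: A = πr² = π(3.1900e-04 m)² = 3.197e-07 m²
R_3 = (2.55×10^-8)(201)/(3.197e-07) = 16.03 Ω
R_total = R_1 + R_2 + R_3 = 202 Ω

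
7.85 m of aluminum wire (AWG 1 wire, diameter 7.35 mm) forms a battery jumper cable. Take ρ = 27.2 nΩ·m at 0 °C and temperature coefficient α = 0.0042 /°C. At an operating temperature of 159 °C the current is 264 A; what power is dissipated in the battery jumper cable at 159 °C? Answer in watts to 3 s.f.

585 W

ρ = 27.2 nΩ·m = 2.72×10^-8 Ω·m
A = π(7.35/2 mm)² = π(3.6750e-03 m)² = 4.243e-05 m²
R₍0₎ = ρL/A = (2.72×10^-8)(7.85)/(4.243e-05) = 0.005032 Ω
R₍159₎ = R₍0₎(1 + αΔT) = 0.005032 × (1 + 0.0042×159) = 0.008393 Ω
P = I²R = (264)² × 0.008393 = 585 W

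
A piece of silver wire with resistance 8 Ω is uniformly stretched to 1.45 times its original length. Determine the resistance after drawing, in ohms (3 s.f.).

16.8 Ω

Volume constant ⇒ A' = A/k with k = 1.45. R' = ρ(kL)/(A/k) = k²R.
R' = 2.103 × 8 = 16.8 Ω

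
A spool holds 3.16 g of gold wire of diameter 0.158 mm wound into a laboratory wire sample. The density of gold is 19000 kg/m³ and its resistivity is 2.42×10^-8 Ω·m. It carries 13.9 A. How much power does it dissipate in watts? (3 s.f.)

2020 W

A = π(d/2)² = π(7.9000e-05 m)² = 1.9607e-08 m²
L = m/(density·A) = 0.00316/(19000×1.9607e-08) = 8.483 m
R = ρL/A = (2.42×10^-8)(8.483)/(1.9607e-08) = 10.47 Ω
P = I²R = (13.9)² × 10.47 = 2020 W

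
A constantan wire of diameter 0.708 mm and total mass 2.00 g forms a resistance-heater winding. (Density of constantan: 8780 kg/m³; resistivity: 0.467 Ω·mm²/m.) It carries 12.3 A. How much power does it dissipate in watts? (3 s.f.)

104 W

ρ = 0.467 Ω·mm²/m = 4.67×10^-7 Ω·m
A = π(d/2)² = π(3.5400e-04 m)² = 3.9369e-07 m²
L = m/(density·A) = 0.002/(8780×3.9369e-07) = 0.5786 m
R = ρL/A = (4.67×10^-7)(0.5786)/(3.9369e-07) = 0.6863 Ω
P = I²R = (12.3)² × 0.6863 = 104 W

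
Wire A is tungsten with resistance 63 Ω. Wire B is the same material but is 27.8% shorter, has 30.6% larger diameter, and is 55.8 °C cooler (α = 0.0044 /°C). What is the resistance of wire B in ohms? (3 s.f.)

R ∝ ρL/d² with ρ ∝ (1+αΔT), so R_B/R_A = (1 − 27.8/100) × (1 + 30.6/100)⁻² × (1 − 0.0044×55.8)
= 0.722 × 0.5863 × 0.7545 = 0.3194
R_B = 0.3194 × 63 = 20.1 Ω

20.1 Ω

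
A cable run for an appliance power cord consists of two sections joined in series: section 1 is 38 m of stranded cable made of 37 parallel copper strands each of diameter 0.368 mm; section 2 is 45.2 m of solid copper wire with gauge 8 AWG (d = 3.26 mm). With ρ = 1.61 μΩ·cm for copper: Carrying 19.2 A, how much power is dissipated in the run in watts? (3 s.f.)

ρ = 1.61 μΩ·cm = 1.61×10^-8 Ω·m
Section 1: A_strand = π(1.8400e-04)² = 1.064e-07 m²; R₁ = ρL/(N·A_s) = (1.61×10^-8)(38)/(37×1.064e-07) = 0.1555 Ω
Section 2: A = π(3.26/2 mm)² = π(1.6300e-03 m)² = 8.347e-06 m²
R₂ = (1.61×10^-8)(45.2)/(8.347e-06) = 0.08718 Ω
R = R₁ + R₂ = 0.2426 Ω
P = I²R = (19.2)² × 0.2426 = 89.4 W

89.4 W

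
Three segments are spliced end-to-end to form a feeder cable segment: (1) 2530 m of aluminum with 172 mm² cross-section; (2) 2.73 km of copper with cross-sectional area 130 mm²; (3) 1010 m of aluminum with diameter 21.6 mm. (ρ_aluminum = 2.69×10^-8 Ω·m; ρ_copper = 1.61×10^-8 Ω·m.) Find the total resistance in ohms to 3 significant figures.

Seg 1: A = 172 mm² = 1.720e-04 m²
R_1 = (2.69×10^-8)(2530)/(1.720e-04) = 0.3957 Ω
Seg 2: A = 130 mm² = 1.300e-04 m²
R_2 = (1.61×10^-8)(2730)/(1.300e-04) = 0.3381 Ω
Seg 3: A = π(d/2)² = π(1.0800e-02 m)² = 3.664e-04 m²
R_3 = (2.69×10^-8)(1010)/(3.664e-04) = 0.07414 Ω
R_total = R_1 + R_2 + R_3 = 0.808 Ω

0.808 Ω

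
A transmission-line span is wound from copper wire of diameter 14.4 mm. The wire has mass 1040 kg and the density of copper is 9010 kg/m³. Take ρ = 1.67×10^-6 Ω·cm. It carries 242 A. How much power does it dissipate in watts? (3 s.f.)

ρ = 1.67×10^-6 Ω·cm = 1.67×10^-8 Ω·m
A = π(d/2)² = π(7.2000e-03 m)² = 1.6286e-04 m²
L = m/(density·A) = 1040/(9010×1.6286e-04) = 708.8 m
R = ρL/A = (1.67×10^-8)(708.8)/(1.6286e-04) = 0.07268 Ω
P = I²R = (242)² × 0.07268 = 4260 W

4260 W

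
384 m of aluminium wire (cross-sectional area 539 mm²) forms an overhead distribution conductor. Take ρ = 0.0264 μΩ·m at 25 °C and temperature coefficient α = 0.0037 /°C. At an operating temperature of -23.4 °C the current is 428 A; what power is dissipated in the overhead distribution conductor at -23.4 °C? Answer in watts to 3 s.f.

ρ = 0.0264 μΩ·m = 2.64×10^-8 Ω·m
A = 539 mm² = 5.390e-04 m²
R₍25₎ = ρL/A = (2.64×10^-8)(384)/(5.390e-04) = 0.01881 Ω
R₍-23.4₎ = R₍25₎(1 + αΔT) = 0.01881 × (1 + 0.0037×-48.4) = 0.01544 Ω
P = I²R = (428)² × 0.01544 = 2830 W

2830 W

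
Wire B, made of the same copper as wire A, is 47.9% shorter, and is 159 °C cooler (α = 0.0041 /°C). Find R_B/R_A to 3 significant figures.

R ∝ ρL/d² with ρ ∝ (1+αΔT), so R_B/R_A = (1 − 47.9/100) × (1 − 0.0041×159)
= 0.521 × 0.3481 = 0.181

0.181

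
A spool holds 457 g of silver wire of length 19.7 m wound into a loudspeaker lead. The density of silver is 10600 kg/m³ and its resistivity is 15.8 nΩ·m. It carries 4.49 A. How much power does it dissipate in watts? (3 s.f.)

2.87 W

ρ = 15.8 nΩ·m = 1.58×10^-8 Ω·m
A = m/(density·L) = 0.457/(10600×19.7) = 2.1885e-06 m²
R = ρL/A = (1.58×10^-8)(19.7)/(2.1885e-06) = 0.1422 Ω
P = I²R = (4.49)² × 0.1422 = 2.87 W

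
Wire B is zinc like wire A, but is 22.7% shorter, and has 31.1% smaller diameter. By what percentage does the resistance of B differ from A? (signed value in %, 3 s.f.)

R ∝ L/d², so R_B/R_A = (1 − 22.7/100) × (1 − 31.1/100)⁻²
= 0.773 × 2.107 = 1.628
(R_B − R_A)/R_A = 1.628 − 1 = 62.8%

62.8%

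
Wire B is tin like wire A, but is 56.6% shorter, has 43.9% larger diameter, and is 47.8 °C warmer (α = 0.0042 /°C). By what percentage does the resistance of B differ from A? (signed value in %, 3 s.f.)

-74.8%

R ∝ ρL/d² with ρ ∝ (1+αΔT), so R_B/R_A = (1 − 56.6/100) × (1 + 43.9/100)⁻² × (1 + 0.0042×47.8)
= 0.434 × 0.4829 × 1.201 = 0.2517
(R_B − R_A)/R_A = 0.2517 − 1 = -74.8%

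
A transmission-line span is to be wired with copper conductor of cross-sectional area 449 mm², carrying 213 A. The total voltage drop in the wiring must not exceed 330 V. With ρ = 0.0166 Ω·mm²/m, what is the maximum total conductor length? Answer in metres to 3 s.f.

ρ = 0.0166 Ω·mm²/m = 1.66×10^-8 Ω·m
A = 449 mm² = 4.490e-04 m²
L_max = V_max·A/(1·ρI) = (330)(4.490e-04)/(1.66×10^-8×213) = 41900 m

41900 m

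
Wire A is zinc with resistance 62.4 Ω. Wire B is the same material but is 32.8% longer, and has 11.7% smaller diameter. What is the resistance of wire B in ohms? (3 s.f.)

R ∝ L/d², so R_B/R_A = (1 + 32.8/100) × (1 − 11.7/100)⁻²
= 1.328 × 1.283 = 1.703
R_B = 1.703 × 62.4 = 106 Ω

106 Ω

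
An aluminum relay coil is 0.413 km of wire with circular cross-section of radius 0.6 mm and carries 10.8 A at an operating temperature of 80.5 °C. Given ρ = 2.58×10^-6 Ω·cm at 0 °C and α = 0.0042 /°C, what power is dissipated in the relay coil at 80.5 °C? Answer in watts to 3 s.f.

ρ = 2.58×10^-6 Ω·cm = 2.58×10^-8 Ω·m
A = πr² = π(6.0000e-04 m)² = 1.131e-06 m²
R₍0₎ = ρL/A = (2.58×10^-8)(413)/(1.131e-06) = 9.421 Ω
R₍80.5₎ = R₍0₎(1 + αΔT) = 9.421 × (1 + 0.0042×80.5) = 12.61 Ω
P = I²R = (10.8)² × 12.61 = 1470 W

1470 W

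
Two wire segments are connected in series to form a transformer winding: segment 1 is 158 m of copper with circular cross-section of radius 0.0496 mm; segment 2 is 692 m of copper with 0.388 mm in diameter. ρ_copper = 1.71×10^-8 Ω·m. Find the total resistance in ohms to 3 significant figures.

450 Ω

Segment 1: A = πr² = π(4.9600e-05 m)² = 7.729e-09 m²
R₁ = ρL/A = (1.71×10^-8)(158)/(7.729e-09) = 349.6 Ω
Segment 2: A = π(d/2)² = π(1.9400e-04 m)² = 1.182e-07 m²
R₂ = (1.71×10^-8)(692)/(1.182e-07) = 100.1 Ω
R = R₁ + R₂ = 450 Ω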